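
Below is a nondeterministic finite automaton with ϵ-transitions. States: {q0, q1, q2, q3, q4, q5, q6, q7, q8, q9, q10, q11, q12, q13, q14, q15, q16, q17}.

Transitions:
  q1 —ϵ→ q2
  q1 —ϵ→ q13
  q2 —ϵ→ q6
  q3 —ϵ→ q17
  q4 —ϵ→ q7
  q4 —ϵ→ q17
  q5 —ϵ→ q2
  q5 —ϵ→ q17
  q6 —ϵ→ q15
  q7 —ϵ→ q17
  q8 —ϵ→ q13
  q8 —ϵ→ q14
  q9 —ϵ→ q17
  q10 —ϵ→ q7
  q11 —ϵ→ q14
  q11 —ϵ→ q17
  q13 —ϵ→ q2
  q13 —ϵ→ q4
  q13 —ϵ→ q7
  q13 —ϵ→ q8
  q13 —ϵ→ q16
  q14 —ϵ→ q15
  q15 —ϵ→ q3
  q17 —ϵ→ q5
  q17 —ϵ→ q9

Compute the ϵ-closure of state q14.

{q2, q3, q5, q6, q9, q14, q15, q17}

Start with {q14}.
From q14 via ϵ: add q15.
From q15 via ϵ: add q3.
From q3 via ϵ: add q17.
From q17 via ϵ: add q5, q9.
From q5 via ϵ: add q2.
From q2 via ϵ: add q6.
No new states can be added; the closed set is {q2, q3, q5, q6, q9, q14, q15, q17}.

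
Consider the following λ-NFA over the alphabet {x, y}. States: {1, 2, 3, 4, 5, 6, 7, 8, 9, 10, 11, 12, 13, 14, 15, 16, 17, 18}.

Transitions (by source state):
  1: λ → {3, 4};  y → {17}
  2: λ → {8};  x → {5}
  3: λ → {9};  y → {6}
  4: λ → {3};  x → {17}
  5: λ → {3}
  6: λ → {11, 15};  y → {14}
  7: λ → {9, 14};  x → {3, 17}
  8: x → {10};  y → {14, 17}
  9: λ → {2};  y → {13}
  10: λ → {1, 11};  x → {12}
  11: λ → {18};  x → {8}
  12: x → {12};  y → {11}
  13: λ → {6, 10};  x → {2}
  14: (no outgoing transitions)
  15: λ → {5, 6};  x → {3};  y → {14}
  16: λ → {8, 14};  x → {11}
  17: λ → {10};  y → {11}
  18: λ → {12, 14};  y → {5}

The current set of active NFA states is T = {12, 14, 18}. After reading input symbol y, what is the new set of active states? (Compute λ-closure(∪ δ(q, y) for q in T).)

12 on y → {11}.
18 on y → {5}.
No y-transition from 14.
Union after reading y: {5, 11}.
Now take the λ-closure:
From 5 via λ: add 3.
From 11 via λ: add 18.
From 3 via λ: add 9.
From 18 via λ: add 12, 14.
From 9 via λ: add 2.
From 2 via λ: add 8.
No new states can be added; the closed set is {2, 3, 5, 8, 9, 11, 12, 14, 18}.

{2, 3, 5, 8, 9, 11, 12, 14, 18}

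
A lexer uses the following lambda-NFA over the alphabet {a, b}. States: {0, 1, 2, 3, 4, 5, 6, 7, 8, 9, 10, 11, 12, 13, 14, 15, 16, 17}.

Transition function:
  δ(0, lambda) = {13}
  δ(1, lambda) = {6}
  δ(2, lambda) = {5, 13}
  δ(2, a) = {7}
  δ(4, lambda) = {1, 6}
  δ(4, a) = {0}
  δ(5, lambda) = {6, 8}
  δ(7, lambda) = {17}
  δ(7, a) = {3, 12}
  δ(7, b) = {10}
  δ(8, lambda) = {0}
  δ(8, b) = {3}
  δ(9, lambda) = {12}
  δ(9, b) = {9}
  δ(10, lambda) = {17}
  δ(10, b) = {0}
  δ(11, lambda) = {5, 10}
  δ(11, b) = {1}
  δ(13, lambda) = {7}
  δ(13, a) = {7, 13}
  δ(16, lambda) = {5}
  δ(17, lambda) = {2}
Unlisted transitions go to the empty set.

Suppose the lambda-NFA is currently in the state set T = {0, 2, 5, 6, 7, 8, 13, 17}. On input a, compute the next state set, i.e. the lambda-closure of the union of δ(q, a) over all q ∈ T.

{0, 2, 3, 5, 6, 7, 8, 12, 13, 17}

2 on a → {7}.
7 on a → {3, 12}.
13 on a → {7, 13}.
No a-transition from 0, 5, 6, 8, 17.
Union after reading a: {3, 7, 12, 13}.
Now take the lambda-closure:
From 7 via lambda: add 17.
From 17 via lambda: add 2.
From 2 via lambda: add 5.
From 5 via lambda: add 6, 8.
From 8 via lambda: add 0.
No new states can be added; the closed set is {0, 2, 3, 5, 6, 7, 8, 12, 13, 17}.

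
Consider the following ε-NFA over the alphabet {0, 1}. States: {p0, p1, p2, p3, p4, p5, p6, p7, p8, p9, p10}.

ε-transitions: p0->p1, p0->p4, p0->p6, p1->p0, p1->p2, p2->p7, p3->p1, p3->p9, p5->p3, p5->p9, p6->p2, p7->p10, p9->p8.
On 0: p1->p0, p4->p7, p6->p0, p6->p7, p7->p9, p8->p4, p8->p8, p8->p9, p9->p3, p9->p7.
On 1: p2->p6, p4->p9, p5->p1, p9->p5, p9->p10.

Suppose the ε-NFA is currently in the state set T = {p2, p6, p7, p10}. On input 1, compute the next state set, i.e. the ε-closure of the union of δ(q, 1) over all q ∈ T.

p2 on 1 → {p6}.
No 1-transition from p6, p7, p10.
Union after reading 1: {p6}.
Now take the ε-closure:
From p6 via ε: add p2.
From p2 via ε: add p7.
From p7 via ε: add p10.
No new states can be added; the closed set is {p2, p6, p7, p10}.

{p2, p6, p7, p10}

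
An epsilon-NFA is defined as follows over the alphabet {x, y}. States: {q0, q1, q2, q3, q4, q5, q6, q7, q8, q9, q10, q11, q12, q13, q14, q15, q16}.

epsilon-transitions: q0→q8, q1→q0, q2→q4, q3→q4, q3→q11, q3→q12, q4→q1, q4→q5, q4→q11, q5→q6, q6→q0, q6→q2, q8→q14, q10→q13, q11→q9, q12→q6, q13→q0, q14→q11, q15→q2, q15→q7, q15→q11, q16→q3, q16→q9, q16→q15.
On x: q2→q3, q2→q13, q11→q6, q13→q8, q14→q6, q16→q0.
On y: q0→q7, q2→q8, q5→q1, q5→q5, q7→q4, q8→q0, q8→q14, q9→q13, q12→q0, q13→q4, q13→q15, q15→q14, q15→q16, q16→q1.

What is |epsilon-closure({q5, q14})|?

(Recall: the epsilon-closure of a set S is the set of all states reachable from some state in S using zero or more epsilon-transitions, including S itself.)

Start with {q5, q14}.
From q5 via epsilon: add q6.
From q14 via epsilon: add q11.
From q6 via epsilon: add q0, q2.
From q11 via epsilon: add q9.
From q0 via epsilon: add q8.
From q2 via epsilon: add q4.
From q4 via epsilon: add q1.
epsilon-closure = {q0, q1, q2, q4, q5, q6, q8, q9, q11, q14}, which has 10 states.

10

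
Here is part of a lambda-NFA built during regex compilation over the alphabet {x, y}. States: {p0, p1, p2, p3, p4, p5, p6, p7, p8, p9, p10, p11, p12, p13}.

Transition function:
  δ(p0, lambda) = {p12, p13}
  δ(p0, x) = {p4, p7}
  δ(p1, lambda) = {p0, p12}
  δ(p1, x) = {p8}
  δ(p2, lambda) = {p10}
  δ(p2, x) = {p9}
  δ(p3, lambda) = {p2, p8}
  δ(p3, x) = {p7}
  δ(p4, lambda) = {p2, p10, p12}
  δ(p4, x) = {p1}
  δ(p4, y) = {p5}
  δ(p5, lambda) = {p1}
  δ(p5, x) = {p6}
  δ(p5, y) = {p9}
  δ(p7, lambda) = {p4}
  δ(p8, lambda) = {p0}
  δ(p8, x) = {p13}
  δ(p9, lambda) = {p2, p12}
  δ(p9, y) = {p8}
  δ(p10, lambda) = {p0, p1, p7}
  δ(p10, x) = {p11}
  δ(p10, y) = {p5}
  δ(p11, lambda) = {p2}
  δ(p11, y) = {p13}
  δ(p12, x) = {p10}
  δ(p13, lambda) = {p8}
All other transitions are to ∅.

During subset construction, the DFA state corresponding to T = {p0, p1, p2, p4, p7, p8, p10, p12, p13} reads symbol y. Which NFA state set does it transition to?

{p0, p1, p5, p8, p12, p13}

p4 on y → {p5}.
p10 on y → {p5}.
No y-transition from p0, p1, p2, p7, p8, p12, p13.
Union after reading y: {p5}.
Now take the lambda-closure:
From p5 via lambda: add p1.
From p1 via lambda: add p0, p12.
From p0 via lambda: add p13.
From p13 via lambda: add p8.
No new states can be added; the closed set is {p0, p1, p5, p8, p12, p13}.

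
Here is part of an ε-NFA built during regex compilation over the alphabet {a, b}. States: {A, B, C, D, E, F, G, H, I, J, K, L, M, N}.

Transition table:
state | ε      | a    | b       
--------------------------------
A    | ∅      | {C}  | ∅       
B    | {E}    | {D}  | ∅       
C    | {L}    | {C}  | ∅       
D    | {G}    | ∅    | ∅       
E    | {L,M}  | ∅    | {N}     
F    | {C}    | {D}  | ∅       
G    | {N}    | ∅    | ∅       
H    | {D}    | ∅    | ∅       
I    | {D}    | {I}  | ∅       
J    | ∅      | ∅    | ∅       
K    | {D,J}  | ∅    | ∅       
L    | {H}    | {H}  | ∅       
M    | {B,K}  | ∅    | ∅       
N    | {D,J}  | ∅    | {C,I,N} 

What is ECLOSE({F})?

{C, D, F, G, H, J, L, N}

Start with {F}.
From F via ε: add C.
From C via ε: add L.
From L via ε: add H.
From H via ε: add D.
From D via ε: add G.
From G via ε: add N.
From N via ε: add J.
No new states can be added; the closed set is {C, D, F, G, H, J, L, N}.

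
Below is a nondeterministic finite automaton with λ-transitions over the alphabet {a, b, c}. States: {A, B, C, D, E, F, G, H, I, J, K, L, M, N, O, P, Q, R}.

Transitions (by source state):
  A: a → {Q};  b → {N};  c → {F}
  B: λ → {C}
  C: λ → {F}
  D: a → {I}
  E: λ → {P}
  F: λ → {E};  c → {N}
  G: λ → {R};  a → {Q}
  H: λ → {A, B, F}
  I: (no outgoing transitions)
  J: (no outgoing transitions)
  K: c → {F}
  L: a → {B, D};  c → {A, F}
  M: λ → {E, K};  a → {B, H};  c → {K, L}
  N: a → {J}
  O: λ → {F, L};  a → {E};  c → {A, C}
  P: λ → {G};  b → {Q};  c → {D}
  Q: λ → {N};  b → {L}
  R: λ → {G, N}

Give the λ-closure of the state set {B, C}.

Start with {B, C}.
From C via λ: add F.
From F via λ: add E.
From E via λ: add P.
From P via λ: add G.
From G via λ: add R.
From R via λ: add N.
No new states can be added; the closed set is {B, C, E, F, G, N, P, R}.

{B, C, E, F, G, N, P, R}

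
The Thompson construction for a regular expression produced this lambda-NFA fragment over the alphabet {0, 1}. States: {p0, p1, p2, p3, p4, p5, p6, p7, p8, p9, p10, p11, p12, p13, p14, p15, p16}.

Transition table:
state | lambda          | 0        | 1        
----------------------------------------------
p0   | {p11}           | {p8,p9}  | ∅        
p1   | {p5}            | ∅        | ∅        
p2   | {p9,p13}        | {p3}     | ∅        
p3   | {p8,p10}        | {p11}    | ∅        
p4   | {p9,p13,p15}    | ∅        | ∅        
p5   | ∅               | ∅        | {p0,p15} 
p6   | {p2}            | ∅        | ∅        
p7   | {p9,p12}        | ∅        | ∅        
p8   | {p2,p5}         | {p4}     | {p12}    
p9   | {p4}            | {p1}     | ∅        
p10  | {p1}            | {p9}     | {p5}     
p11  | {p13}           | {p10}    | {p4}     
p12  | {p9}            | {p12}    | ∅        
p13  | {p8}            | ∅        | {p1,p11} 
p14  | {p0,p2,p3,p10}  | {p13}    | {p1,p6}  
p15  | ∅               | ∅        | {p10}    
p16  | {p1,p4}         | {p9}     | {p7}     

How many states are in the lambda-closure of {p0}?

9

Start with {p0}.
From p0 via lambda: add p11.
From p11 via lambda: add p13.
From p13 via lambda: add p8.
From p8 via lambda: add p2, p5.
From p2 via lambda: add p9.
From p9 via lambda: add p4.
From p4 via lambda: add p15.
lambda-closure = {p0, p2, p4, p5, p8, p9, p11, p13, p15}, which has 9 states.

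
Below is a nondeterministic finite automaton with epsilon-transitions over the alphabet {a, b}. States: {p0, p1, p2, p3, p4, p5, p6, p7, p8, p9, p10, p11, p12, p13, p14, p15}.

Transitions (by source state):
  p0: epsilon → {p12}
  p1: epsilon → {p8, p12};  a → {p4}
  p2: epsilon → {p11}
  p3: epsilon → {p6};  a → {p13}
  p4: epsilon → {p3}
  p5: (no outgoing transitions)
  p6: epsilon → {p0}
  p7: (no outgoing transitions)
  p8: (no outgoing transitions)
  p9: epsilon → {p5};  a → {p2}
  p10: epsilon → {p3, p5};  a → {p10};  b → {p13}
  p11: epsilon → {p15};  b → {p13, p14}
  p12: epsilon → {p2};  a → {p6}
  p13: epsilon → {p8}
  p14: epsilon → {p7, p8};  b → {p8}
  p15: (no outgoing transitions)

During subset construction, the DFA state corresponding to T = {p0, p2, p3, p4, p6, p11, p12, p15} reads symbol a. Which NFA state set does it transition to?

{p0, p2, p6, p8, p11, p12, p13, p15}

p3 on a → {p13}.
p12 on a → {p6}.
No a-transition from p0, p2, p4, p6, p11, p15.
Union after reading a: {p6, p13}.
Now take the epsilon-closure:
From p6 via epsilon: add p0.
From p13 via epsilon: add p8.
From p0 via epsilon: add p12.
From p12 via epsilon: add p2.
From p2 via epsilon: add p11.
From p11 via epsilon: add p15.
No new states can be added; the closed set is {p0, p2, p6, p8, p11, p12, p13, p15}.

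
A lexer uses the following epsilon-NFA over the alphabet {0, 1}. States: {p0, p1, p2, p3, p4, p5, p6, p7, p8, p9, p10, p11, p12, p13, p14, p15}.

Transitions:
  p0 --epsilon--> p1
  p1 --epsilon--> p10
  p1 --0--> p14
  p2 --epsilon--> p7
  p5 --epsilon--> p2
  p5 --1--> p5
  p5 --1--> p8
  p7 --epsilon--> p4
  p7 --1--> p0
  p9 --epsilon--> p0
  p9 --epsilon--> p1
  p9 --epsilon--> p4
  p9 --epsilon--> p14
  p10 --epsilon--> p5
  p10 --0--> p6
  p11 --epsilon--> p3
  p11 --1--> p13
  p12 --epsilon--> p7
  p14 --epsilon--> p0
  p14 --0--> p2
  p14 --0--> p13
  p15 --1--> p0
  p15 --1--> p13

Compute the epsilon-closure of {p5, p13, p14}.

{p0, p1, p2, p4, p5, p7, p10, p13, p14}

Start with {p5, p13, p14}.
From p5 via epsilon: add p2.
From p14 via epsilon: add p0.
From p0 via epsilon: add p1.
From p2 via epsilon: add p7.
From p1 via epsilon: add p10.
From p7 via epsilon: add p4.
No new states can be added; the closed set is {p0, p1, p2, p4, p5, p7, p10, p13, p14}.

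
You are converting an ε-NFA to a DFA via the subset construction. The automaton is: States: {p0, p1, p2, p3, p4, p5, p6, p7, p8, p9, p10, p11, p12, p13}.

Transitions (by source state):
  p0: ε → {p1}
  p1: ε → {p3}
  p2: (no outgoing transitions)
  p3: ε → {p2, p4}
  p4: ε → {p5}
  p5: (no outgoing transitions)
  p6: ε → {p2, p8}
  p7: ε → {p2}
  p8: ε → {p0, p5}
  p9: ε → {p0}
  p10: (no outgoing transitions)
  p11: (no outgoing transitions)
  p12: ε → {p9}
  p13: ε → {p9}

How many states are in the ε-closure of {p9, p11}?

Start with {p9, p11}.
From p9 via ε: add p0.
From p0 via ε: add p1.
From p1 via ε: add p3.
From p3 via ε: add p2, p4.
From p4 via ε: add p5.
ε-closure = {p0, p1, p2, p3, p4, p5, p9, p11}, which has 8 states.

8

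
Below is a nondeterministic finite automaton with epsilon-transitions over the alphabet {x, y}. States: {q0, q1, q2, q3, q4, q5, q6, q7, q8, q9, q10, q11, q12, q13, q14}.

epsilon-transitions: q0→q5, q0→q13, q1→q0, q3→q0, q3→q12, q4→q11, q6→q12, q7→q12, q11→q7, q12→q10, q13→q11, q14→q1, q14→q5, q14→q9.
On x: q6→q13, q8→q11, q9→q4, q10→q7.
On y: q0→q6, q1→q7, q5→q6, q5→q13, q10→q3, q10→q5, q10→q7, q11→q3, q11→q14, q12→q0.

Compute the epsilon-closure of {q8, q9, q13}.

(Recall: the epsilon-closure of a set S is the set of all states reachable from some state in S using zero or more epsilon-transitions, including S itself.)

Start with {q8, q9, q13}.
From q13 via epsilon: add q11.
From q11 via epsilon: add q7.
From q7 via epsilon: add q12.
From q12 via epsilon: add q10.
No new states can be added; the closed set is {q7, q8, q9, q10, q11, q12, q13}.

{q7, q8, q9, q10, q11, q12, q13}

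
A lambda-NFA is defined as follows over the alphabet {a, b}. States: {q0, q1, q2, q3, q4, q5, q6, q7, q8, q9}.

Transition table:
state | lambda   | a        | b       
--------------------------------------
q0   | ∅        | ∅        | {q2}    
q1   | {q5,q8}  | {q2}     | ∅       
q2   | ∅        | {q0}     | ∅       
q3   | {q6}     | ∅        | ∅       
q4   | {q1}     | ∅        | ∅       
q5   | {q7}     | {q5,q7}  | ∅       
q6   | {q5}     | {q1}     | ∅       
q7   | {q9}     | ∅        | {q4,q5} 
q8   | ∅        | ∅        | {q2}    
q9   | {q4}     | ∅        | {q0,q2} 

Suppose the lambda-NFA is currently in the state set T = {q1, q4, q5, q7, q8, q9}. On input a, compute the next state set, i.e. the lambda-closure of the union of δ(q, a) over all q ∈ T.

{q1, q2, q4, q5, q7, q8, q9}

q1 on a → {q2}.
q5 on a → {q5, q7}.
No a-transition from q4, q7, q8, q9.
Union after reading a: {q2, q5, q7}.
Now take the lambda-closure:
From q7 via lambda: add q9.
From q9 via lambda: add q4.
From q4 via lambda: add q1.
From q1 via lambda: add q8.
No new states can be added; the closed set is {q1, q2, q4, q5, q7, q8, q9}.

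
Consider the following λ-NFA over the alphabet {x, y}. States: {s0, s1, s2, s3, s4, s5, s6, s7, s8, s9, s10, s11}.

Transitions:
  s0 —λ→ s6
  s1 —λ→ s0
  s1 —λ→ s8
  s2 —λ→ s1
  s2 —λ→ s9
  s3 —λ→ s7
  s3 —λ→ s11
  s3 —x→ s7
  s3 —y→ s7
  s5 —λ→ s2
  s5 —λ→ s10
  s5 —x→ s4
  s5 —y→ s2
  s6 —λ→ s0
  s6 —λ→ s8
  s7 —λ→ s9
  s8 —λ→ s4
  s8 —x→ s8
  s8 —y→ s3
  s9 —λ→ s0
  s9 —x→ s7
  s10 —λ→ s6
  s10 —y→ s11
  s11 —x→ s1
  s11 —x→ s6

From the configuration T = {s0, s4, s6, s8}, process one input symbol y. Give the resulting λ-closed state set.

s8 on y → {s3}.
No y-transition from s0, s4, s6.
Union after reading y: {s3}.
Now take the λ-closure:
From s3 via λ: add s7, s11.
From s7 via λ: add s9.
From s9 via λ: add s0.
From s0 via λ: add s6.
From s6 via λ: add s8.
From s8 via λ: add s4.
No new states can be added; the closed set is {s0, s3, s4, s6, s7, s8, s9, s11}.

{s0, s3, s4, s6, s7, s8, s9, s11}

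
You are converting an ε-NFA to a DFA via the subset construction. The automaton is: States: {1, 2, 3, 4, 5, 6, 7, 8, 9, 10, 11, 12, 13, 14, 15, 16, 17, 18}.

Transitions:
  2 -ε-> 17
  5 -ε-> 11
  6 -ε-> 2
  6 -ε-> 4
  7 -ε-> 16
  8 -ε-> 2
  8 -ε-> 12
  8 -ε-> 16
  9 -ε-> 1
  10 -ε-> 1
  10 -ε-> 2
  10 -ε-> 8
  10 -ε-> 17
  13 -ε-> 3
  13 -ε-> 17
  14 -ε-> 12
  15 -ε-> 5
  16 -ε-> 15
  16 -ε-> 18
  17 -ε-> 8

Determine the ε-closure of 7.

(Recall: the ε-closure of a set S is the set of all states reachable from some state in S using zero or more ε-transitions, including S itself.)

{5, 7, 11, 15, 16, 18}

Start with {7}.
From 7 via ε: add 16.
From 16 via ε: add 15, 18.
From 15 via ε: add 5.
From 5 via ε: add 11.
No new states can be added; the closed set is {5, 7, 11, 15, 16, 18}.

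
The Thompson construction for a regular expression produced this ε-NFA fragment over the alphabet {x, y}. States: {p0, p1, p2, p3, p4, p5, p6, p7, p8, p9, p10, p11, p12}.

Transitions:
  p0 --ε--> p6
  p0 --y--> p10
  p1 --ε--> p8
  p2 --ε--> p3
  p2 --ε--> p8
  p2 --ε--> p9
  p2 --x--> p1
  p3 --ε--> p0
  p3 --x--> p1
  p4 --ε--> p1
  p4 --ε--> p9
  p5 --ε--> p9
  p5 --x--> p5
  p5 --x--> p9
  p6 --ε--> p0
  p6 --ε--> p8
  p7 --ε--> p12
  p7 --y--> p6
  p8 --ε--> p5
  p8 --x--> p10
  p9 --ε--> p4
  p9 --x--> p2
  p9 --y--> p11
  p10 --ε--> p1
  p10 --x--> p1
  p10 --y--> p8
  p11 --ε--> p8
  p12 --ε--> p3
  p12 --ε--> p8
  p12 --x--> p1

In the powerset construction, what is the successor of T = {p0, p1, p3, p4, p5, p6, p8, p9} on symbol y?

{p1, p4, p5, p8, p9, p10, p11}

p0 on y → {p10}.
p9 on y → {p11}.
No y-transition from p1, p3, p4, p5, p6, p8.
Union after reading y: {p10, p11}.
Now take the ε-closure:
From p10 via ε: add p1.
From p11 via ε: add p8.
From p8 via ε: add p5.
From p5 via ε: add p9.
From p9 via ε: add p4.
No new states can be added; the closed set is {p1, p4, p5, p8, p9, p10, p11}.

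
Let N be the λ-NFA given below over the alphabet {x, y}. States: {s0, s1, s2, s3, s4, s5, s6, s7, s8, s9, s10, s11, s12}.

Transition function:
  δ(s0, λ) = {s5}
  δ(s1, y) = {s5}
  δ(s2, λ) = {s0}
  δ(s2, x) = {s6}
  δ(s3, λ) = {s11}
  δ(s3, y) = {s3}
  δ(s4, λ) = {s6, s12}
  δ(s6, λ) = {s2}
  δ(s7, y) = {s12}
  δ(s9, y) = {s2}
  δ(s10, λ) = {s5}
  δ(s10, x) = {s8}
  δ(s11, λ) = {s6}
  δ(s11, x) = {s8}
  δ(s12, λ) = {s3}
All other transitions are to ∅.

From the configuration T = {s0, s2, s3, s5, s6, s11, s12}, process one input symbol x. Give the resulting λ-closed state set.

{s0, s2, s5, s6, s8}

s2 on x → {s6}.
s11 on x → {s8}.
No x-transition from s0, s3, s5, s6, s12.
Union after reading x: {s6, s8}.
Now take the λ-closure:
From s6 via λ: add s2.
From s2 via λ: add s0.
From s0 via λ: add s5.
No new states can be added; the closed set is {s0, s2, s5, s6, s8}.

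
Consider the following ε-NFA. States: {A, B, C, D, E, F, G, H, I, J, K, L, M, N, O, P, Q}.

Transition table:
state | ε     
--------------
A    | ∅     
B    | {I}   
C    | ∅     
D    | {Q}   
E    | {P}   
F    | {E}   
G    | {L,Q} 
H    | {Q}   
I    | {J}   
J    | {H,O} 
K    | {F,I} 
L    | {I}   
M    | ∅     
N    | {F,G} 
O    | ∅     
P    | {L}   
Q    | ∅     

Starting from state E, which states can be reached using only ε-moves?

Start with {E}.
From E via ε: add P.
From P via ε: add L.
From L via ε: add I.
From I via ε: add J.
From J via ε: add H, O.
From H via ε: add Q.
No new states can be added; the closed set is {E, H, I, J, L, O, P, Q}.

{E, H, I, J, L, O, P, Q}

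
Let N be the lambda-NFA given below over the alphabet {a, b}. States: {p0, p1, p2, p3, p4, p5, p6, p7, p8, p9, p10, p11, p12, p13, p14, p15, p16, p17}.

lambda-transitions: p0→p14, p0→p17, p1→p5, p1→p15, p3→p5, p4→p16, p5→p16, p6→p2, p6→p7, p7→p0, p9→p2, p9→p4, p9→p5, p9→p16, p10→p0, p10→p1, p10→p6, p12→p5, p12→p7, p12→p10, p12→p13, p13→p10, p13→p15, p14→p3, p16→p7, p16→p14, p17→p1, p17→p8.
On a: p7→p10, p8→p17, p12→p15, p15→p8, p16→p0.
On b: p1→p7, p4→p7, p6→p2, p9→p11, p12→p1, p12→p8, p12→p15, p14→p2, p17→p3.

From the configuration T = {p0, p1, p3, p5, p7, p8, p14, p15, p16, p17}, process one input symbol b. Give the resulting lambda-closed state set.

p1 on b → {p7}.
p14 on b → {p2}.
p17 on b → {p3}.
No b-transition from p0, p3, p5, p7, p8, p15, p16.
Union after reading b: {p2, p3, p7}.
Now take the lambda-closure:
From p3 via lambda: add p5.
From p7 via lambda: add p0.
From p0 via lambda: add p14, p17.
From p5 via lambda: add p16.
From p17 via lambda: add p1, p8.
From p1 via lambda: add p15.
No new states can be added; the closed set is {p0, p1, p2, p3, p5, p7, p8, p14, p15, p16, p17}.

{p0, p1, p2, p3, p5, p7, p8, p14, p15, p16, p17}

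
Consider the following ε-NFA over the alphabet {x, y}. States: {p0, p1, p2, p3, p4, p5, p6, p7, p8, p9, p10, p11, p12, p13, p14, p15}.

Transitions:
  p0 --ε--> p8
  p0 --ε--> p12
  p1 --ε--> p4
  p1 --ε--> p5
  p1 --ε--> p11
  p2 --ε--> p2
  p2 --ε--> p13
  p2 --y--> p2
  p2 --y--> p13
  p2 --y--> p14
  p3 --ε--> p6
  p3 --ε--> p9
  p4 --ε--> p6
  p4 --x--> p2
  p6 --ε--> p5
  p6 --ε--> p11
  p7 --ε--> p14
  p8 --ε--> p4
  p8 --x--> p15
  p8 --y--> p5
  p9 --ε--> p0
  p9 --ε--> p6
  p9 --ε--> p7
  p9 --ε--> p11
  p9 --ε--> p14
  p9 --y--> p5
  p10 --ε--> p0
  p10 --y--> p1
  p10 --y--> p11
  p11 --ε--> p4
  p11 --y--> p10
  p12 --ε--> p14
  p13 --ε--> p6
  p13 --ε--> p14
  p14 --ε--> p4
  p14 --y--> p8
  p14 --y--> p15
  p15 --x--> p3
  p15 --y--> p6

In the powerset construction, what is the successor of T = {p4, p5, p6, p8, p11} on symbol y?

p8 on y → {p5}.
p11 on y → {p10}.
No y-transition from p4, p5, p6.
Union after reading y: {p5, p10}.
Now take the ε-closure:
From p10 via ε: add p0.
From p0 via ε: add p8, p12.
From p8 via ε: add p4.
From p12 via ε: add p14.
From p4 via ε: add p6.
From p6 via ε: add p11.
No new states can be added; the closed set is {p0, p4, p5, p6, p8, p10, p11, p12, p14}.

{p0, p4, p5, p6, p8, p10, p11, p12, p14}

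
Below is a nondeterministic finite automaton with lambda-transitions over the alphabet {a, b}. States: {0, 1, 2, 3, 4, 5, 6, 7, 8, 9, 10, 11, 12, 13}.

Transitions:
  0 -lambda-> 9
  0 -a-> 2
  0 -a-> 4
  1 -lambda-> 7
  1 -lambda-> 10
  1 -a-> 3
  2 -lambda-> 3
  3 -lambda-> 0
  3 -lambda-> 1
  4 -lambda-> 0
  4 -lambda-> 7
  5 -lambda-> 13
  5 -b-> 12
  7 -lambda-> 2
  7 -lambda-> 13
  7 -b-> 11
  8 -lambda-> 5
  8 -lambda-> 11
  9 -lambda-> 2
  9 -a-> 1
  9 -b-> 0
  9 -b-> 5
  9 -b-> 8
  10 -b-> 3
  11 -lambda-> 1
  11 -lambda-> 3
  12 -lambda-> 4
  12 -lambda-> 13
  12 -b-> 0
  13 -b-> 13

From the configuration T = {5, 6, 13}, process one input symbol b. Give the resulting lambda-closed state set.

{0, 1, 2, 3, 4, 7, 9, 10, 12, 13}

5 on b → {12}.
13 on b → {13}.
No b-transition from 6.
Union after reading b: {12, 13}.
Now take the lambda-closure:
From 12 via lambda: add 4.
From 4 via lambda: add 0, 7.
From 0 via lambda: add 9.
From 7 via lambda: add 2.
From 2 via lambda: add 3.
From 3 via lambda: add 1.
From 1 via lambda: add 10.
No new states can be added; the closed set is {0, 1, 2, 3, 4, 7, 9, 10, 12, 13}.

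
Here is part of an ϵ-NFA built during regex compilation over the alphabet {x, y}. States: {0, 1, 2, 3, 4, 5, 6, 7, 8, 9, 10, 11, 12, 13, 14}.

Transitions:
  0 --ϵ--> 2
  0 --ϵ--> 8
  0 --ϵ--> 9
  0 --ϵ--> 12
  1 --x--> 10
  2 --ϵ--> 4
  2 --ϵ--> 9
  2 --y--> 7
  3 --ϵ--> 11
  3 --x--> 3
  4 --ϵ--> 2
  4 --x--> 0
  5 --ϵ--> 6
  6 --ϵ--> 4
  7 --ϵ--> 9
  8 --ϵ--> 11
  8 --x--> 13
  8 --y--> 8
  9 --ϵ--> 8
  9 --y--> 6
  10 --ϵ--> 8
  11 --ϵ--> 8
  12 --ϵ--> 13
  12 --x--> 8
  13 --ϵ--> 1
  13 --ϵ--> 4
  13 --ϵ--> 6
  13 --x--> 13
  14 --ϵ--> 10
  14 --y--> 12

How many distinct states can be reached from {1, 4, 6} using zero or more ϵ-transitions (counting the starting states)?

7

Start with {1, 4, 6}.
From 4 via ϵ: add 2.
From 2 via ϵ: add 9.
From 9 via ϵ: add 8.
From 8 via ϵ: add 11.
ϵ-closure = {1, 2, 4, 6, 8, 9, 11}, which has 7 states.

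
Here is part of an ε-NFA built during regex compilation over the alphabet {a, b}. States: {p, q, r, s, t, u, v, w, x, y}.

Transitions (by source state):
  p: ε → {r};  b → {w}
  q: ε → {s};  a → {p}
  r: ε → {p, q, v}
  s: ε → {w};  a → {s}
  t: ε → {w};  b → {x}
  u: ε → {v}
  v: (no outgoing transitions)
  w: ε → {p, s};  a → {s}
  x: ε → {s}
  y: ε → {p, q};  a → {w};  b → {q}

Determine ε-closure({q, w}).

Start with {q, w}.
From q via ε: add s.
From w via ε: add p.
From p via ε: add r.
From r via ε: add v.
No new states can be added; the closed set is {p, q, r, s, v, w}.

{p, q, r, s, v, w}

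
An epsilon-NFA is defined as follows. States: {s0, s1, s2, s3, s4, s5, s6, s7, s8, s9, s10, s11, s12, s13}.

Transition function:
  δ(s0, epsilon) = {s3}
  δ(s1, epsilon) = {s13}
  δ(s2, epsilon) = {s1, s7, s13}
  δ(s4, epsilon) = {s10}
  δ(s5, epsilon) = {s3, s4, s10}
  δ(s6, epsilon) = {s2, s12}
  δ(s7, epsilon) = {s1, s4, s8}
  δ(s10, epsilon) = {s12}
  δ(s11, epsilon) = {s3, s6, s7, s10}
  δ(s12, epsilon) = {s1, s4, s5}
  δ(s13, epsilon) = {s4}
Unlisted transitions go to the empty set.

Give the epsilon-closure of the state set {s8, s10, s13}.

Start with {s8, s10, s13}.
From s10 via epsilon: add s12.
From s13 via epsilon: add s4.
From s12 via epsilon: add s1, s5.
From s5 via epsilon: add s3.
No new states can be added; the closed set is {s1, s3, s4, s5, s8, s10, s12, s13}.

{s1, s3, s4, s5, s8, s10, s12, s13}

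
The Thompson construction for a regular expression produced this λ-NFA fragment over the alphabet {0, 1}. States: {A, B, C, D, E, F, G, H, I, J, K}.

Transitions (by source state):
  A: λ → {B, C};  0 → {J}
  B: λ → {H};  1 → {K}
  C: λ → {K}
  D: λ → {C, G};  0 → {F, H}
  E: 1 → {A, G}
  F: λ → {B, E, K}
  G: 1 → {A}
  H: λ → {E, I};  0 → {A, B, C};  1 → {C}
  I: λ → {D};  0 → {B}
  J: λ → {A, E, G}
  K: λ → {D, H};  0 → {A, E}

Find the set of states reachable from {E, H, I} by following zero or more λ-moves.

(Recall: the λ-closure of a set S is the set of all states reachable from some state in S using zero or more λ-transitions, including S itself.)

Start with {E, H, I}.
From I via λ: add D.
From D via λ: add C, G.
From C via λ: add K.
No new states can be added; the closed set is {C, D, E, G, H, I, K}.

{C, D, E, G, H, I, K}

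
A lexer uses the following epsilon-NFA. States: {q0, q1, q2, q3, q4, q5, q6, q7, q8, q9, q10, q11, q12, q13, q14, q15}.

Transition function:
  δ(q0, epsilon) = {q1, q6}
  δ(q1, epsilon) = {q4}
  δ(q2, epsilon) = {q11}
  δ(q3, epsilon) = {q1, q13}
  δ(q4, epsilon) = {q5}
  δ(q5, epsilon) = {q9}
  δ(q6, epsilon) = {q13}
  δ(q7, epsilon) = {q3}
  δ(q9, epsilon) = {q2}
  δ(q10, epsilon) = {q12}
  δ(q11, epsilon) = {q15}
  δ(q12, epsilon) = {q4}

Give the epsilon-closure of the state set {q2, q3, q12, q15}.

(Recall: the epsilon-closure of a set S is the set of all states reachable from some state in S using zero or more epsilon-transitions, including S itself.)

Start with {q2, q3, q12, q15}.
From q2 via epsilon: add q11.
From q3 via epsilon: add q1, q13.
From q12 via epsilon: add q4.
From q4 via epsilon: add q5.
From q5 via epsilon: add q9.
No new states can be added; the closed set is {q1, q2, q3, q4, q5, q9, q11, q12, q13, q15}.

{q1, q2, q3, q4, q5, q9, q11, q12, q13, q15}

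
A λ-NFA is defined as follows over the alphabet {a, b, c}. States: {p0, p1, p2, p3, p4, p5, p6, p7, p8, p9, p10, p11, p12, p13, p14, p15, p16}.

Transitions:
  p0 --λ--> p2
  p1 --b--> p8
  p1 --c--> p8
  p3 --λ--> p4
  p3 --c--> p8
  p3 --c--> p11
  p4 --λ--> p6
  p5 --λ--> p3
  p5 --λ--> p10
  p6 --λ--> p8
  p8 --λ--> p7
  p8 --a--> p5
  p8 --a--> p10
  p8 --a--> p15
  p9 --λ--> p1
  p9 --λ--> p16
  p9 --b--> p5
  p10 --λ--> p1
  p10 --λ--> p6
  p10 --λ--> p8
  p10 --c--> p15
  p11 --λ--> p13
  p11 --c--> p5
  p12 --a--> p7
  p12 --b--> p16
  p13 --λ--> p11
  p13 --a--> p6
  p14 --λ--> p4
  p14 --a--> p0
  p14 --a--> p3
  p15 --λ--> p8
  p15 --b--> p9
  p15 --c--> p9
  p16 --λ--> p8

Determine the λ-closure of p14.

{p4, p6, p7, p8, p14}

Start with {p14}.
From p14 via λ: add p4.
From p4 via λ: add p6.
From p6 via λ: add p8.
From p8 via λ: add p7.
No new states can be added; the closed set is {p4, p6, p7, p8, p14}.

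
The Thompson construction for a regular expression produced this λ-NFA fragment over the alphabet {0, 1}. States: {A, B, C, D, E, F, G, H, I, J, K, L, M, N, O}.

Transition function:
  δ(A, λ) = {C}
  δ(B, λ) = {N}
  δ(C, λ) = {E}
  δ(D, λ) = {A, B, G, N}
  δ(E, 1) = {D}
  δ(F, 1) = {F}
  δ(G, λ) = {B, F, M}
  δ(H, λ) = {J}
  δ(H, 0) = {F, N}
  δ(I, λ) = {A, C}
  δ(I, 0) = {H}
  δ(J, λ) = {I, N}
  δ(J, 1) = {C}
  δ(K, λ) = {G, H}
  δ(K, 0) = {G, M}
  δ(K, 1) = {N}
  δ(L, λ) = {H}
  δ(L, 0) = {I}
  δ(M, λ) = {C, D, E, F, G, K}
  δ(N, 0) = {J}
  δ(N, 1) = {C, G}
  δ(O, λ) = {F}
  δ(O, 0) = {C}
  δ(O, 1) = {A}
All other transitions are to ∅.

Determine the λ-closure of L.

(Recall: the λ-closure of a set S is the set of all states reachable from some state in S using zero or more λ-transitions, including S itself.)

Start with {L}.
From L via λ: add H.
From H via λ: add J.
From J via λ: add I, N.
From I via λ: add A, C.
From C via λ: add E.
No new states can be added; the closed set is {A, C, E, H, I, J, L, N}.

{A, C, E, H, I, J, L, N}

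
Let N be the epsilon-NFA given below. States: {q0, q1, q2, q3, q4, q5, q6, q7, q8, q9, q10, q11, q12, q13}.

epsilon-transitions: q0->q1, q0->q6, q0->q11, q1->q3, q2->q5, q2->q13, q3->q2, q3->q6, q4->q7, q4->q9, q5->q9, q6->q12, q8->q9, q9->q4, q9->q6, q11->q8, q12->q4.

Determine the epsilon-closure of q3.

Start with {q3}.
From q3 via epsilon: add q2, q6.
From q2 via epsilon: add q5, q13.
From q6 via epsilon: add q12.
From q5 via epsilon: add q9.
From q12 via epsilon: add q4.
From q4 via epsilon: add q7.
No new states can be added; the closed set is {q2, q3, q4, q5, q6, q7, q9, q12, q13}.

{q2, q3, q4, q5, q6, q7, q9, q12, q13}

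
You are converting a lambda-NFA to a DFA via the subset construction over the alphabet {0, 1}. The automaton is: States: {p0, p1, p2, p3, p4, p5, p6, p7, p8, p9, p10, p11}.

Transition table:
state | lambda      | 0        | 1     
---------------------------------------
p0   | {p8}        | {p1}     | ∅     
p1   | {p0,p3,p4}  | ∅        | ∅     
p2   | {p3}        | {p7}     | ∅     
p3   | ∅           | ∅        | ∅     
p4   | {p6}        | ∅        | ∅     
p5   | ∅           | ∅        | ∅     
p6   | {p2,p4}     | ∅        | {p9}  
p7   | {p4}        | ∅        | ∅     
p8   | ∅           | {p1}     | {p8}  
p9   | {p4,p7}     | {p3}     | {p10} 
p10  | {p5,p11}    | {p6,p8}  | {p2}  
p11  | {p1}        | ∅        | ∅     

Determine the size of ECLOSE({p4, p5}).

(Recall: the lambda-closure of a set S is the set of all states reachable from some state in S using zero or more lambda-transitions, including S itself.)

Start with {p4, p5}.
From p4 via lambda: add p6.
From p6 via lambda: add p2.
From p2 via lambda: add p3.
lambda-closure = {p2, p3, p4, p5, p6}, which has 5 states.

5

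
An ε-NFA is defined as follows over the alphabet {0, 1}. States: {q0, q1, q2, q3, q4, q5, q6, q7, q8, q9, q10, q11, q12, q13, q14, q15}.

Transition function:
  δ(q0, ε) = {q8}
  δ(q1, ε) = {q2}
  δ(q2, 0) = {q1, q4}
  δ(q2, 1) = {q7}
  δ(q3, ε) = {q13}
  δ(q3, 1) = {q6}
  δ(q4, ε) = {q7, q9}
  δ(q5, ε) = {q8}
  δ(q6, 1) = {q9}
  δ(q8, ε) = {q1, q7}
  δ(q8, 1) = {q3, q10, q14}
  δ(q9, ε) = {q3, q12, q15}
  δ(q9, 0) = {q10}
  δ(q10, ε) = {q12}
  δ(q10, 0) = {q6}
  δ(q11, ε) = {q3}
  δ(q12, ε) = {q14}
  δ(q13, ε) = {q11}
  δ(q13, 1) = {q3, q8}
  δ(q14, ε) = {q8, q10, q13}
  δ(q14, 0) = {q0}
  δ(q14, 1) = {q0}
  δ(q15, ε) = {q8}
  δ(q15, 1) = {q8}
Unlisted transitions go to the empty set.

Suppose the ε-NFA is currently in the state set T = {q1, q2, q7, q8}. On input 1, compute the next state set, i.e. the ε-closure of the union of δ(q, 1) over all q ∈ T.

{q1, q2, q3, q7, q8, q10, q11, q12, q13, q14}

q2 on 1 → {q7}.
q8 on 1 → {q3, q10, q14}.
No 1-transition from q1, q7.
Union after reading 1: {q3, q7, q10, q14}.
Now take the ε-closure:
From q3 via ε: add q13.
From q10 via ε: add q12.
From q14 via ε: add q8.
From q8 via ε: add q1.
From q13 via ε: add q11.
From q1 via ε: add q2.
No new states can be added; the closed set is {q1, q2, q3, q7, q8, q10, q11, q12, q13, q14}.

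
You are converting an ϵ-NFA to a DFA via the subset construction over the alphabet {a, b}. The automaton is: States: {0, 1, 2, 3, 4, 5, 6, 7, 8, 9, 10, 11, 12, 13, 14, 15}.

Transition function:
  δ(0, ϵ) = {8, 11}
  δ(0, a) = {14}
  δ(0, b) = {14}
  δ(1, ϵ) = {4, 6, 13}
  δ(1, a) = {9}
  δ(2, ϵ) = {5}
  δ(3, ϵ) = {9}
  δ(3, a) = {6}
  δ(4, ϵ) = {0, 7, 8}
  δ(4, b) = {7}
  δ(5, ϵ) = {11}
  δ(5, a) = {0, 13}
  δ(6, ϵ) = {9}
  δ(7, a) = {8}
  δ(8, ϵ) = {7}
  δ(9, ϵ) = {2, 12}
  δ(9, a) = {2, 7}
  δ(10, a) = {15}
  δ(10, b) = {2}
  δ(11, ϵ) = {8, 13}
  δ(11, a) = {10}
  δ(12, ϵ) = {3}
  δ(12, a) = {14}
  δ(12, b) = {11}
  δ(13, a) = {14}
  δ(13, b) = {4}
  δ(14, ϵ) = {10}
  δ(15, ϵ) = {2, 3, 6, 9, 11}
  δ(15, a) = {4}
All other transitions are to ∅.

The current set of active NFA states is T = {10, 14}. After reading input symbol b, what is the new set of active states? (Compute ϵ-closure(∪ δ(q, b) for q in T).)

{2, 5, 7, 8, 11, 13}

10 on b → {2}.
No b-transition from 14.
Union after reading b: {2}.
Now take the ϵ-closure:
From 2 via ϵ: add 5.
From 5 via ϵ: add 11.
From 11 via ϵ: add 8, 13.
From 8 via ϵ: add 7.
No new states can be added; the closed set is {2, 5, 7, 8, 11, 13}.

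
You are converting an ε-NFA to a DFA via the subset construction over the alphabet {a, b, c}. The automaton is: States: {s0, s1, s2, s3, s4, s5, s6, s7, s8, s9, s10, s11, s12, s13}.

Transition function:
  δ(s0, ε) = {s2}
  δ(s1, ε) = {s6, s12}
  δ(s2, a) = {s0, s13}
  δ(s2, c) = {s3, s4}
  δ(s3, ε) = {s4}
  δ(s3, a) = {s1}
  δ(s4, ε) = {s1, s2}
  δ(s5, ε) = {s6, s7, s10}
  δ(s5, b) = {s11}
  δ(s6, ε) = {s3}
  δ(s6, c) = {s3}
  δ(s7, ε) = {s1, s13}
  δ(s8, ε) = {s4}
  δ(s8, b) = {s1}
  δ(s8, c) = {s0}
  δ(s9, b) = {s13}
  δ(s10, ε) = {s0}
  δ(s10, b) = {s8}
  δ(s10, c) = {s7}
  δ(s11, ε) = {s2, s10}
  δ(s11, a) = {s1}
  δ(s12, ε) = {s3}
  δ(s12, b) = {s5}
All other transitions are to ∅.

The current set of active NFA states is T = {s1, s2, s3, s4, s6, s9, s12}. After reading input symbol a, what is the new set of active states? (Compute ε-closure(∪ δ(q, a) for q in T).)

{s0, s1, s2, s3, s4, s6, s12, s13}

s2 on a → {s0, s13}.
s3 on a → {s1}.
No a-transition from s1, s4, s6, s9, s12.
Union after reading a: {s0, s1, s13}.
Now take the ε-closure:
From s0 via ε: add s2.
From s1 via ε: add s6, s12.
From s6 via ε: add s3.
From s3 via ε: add s4.
No new states can be added; the closed set is {s0, s1, s2, s3, s4, s6, s12, s13}.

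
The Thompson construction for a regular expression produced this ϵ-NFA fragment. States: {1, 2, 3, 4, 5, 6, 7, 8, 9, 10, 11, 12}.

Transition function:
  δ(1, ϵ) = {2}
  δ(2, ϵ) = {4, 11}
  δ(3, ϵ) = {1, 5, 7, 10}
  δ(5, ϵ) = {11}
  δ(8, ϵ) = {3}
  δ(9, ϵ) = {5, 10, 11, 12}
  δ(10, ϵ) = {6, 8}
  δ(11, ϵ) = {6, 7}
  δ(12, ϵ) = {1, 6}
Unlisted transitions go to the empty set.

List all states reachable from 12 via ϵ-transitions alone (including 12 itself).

{1, 2, 4, 6, 7, 11, 12}

Start with {12}.
From 12 via ϵ: add 1, 6.
From 1 via ϵ: add 2.
From 2 via ϵ: add 4, 11.
From 11 via ϵ: add 7.
No new states can be added; the closed set is {1, 2, 4, 6, 7, 11, 12}.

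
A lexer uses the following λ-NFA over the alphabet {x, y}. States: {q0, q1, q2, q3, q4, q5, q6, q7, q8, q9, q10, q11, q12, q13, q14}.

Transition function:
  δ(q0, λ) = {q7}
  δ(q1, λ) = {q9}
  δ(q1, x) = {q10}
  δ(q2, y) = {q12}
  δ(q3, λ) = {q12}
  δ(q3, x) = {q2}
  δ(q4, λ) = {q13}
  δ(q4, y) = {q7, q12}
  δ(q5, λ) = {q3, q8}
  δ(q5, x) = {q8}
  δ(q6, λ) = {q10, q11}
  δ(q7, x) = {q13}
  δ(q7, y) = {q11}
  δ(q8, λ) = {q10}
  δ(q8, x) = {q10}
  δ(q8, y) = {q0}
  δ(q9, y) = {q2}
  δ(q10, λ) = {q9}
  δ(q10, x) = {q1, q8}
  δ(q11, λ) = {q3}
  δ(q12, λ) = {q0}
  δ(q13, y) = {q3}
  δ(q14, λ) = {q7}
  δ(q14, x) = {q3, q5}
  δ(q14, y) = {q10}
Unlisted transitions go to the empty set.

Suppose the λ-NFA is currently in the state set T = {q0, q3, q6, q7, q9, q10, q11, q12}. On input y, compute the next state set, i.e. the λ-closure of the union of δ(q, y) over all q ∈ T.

{q0, q2, q3, q7, q11, q12}

q7 on y → {q11}.
q9 on y → {q2}.
No y-transition from q0, q3, q6, q10, q11, q12.
Union after reading y: {q2, q11}.
Now take the λ-closure:
From q11 via λ: add q3.
From q3 via λ: add q12.
From q12 via λ: add q0.
From q0 via λ: add q7.
No new states can be added; the closed set is {q0, q2, q3, q7, q11, q12}.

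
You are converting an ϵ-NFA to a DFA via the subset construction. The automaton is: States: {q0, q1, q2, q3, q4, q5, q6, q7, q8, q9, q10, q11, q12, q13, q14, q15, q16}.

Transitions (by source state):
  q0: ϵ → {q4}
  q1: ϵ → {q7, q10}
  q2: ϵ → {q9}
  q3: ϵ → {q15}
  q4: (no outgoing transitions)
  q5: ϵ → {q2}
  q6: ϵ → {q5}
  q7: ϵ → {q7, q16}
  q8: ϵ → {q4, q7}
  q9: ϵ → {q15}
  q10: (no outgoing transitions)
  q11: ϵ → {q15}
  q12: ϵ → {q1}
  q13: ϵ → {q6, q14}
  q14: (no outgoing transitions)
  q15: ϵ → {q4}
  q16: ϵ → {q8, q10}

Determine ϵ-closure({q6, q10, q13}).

{q2, q4, q5, q6, q9, q10, q13, q14, q15}

Start with {q6, q10, q13}.
From q6 via ϵ: add q5.
From q13 via ϵ: add q14.
From q5 via ϵ: add q2.
From q2 via ϵ: add q9.
From q9 via ϵ: add q15.
From q15 via ϵ: add q4.
No new states can be added; the closed set is {q2, q4, q5, q6, q9, q10, q13, q14, q15}.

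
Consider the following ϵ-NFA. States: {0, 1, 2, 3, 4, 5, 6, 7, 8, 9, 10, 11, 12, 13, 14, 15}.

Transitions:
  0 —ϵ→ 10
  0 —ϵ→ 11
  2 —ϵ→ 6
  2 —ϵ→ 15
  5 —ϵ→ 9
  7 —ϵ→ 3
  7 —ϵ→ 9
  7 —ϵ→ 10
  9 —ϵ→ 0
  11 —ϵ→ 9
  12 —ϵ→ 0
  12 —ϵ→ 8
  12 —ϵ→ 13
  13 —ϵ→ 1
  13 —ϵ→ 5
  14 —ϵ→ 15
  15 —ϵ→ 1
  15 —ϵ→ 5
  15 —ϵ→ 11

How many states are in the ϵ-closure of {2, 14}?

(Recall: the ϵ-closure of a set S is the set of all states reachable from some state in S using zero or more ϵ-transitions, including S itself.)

Start with {2, 14}.
From 2 via ϵ: add 6, 15.
From 15 via ϵ: add 1, 5, 11.
From 5 via ϵ: add 9.
From 9 via ϵ: add 0.
From 0 via ϵ: add 10.
ϵ-closure = {0, 1, 2, 5, 6, 9, 10, 11, 14, 15}, which has 10 states.

10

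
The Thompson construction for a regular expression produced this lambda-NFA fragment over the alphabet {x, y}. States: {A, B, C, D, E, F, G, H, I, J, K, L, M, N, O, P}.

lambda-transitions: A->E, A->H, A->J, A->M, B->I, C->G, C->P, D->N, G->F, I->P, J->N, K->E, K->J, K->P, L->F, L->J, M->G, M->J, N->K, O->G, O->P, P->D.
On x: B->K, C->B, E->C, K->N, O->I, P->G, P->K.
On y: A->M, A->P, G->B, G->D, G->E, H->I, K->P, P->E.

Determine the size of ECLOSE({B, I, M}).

Start with {B, I, M}.
From I via lambda: add P.
From M via lambda: add G, J.
From G via lambda: add F.
From J via lambda: add N.
From P via lambda: add D.
From N via lambda: add K.
From K via lambda: add E.
lambda-closure = {B, D, E, F, G, I, J, K, M, N, P}, which has 11 states.

11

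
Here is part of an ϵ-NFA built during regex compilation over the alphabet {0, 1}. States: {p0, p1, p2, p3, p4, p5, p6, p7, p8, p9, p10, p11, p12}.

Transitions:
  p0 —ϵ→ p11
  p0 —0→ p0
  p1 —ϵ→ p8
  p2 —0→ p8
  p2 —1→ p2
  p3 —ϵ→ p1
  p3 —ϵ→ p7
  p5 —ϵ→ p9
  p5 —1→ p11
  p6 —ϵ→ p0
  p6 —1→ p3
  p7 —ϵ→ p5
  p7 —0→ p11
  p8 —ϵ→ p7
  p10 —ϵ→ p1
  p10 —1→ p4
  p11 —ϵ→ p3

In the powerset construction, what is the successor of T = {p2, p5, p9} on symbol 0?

p2 on 0 → {p8}.
No 0-transition from p5, p9.
Union after reading 0: {p8}.
Now take the ϵ-closure:
From p8 via ϵ: add p7.
From p7 via ϵ: add p5.
From p5 via ϵ: add p9.
No new states can be added; the closed set is {p5, p7, p8, p9}.

{p5, p7, p8, p9}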